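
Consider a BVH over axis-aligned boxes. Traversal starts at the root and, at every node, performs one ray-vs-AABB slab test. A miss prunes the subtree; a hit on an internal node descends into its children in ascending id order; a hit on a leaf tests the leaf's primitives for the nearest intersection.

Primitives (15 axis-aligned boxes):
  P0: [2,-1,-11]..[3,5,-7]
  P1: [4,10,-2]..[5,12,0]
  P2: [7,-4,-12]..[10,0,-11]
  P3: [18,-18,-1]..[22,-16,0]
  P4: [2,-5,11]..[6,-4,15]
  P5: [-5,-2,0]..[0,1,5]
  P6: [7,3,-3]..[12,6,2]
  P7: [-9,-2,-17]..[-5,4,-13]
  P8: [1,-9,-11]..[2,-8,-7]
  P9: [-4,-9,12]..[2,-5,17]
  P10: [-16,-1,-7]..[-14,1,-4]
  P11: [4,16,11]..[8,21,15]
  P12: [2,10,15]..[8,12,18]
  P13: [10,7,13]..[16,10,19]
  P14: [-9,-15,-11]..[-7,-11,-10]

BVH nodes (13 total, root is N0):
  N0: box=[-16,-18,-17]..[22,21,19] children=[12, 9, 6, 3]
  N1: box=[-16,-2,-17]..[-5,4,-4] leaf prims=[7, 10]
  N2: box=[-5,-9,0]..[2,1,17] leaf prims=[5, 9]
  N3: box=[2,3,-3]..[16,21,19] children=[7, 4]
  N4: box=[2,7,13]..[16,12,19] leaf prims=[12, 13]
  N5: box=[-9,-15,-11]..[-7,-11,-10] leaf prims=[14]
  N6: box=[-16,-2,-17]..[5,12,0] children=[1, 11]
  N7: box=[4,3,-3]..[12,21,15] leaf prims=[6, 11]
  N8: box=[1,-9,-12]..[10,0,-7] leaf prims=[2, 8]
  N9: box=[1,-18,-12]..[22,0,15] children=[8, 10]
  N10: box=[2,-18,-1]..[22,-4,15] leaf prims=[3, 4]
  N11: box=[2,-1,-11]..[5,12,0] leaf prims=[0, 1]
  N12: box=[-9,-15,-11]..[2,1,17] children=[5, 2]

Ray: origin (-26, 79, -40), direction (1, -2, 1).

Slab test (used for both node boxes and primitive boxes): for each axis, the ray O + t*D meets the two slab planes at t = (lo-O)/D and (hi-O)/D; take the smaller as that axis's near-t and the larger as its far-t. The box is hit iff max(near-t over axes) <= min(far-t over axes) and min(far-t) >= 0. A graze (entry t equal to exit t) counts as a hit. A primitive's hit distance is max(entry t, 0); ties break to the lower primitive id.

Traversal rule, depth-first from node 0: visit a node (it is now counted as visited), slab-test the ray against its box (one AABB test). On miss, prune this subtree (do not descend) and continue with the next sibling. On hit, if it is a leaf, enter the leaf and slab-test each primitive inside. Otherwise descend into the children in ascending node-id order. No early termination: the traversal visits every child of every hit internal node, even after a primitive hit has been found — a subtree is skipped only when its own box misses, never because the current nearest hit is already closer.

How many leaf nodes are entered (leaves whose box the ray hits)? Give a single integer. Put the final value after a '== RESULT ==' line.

Walk:
N0 x:[10,48] y:[29,97/2] z:[23,59] -> hit [29,48], descend [3, 6, 9, 12]
  N3 x:[28,42] y:[29,38] z:[37,59] -> hit [37,38], descend [4, 7]
    N4 x:[28,42] y:[67/2,36] z:[53,59] -> miss, prune
    N7 x:[30,38] y:[29,38] z:[37,55] -> hit [37,38] leaf, test {P6@t=37, P11(miss)}
  N6 x:[10,31] y:[67/2,81/2] z:[23,40] -> miss, prune
  N9 x:[27,48] y:[79/2,97/2] z:[28,55] -> hit [79/2,48], descend [8, 10]
    N8 x:[27,36] y:[79/2,44] z:[28,33] -> miss, prune
    N10 x:[28,48] y:[83/2,97/2] z:[39,55] -> hit [83/2,48] leaf, test {P3(miss), P4(miss)}
  N12 x:[17,28] y:[39,47] z:[29,57] -> miss, prune

Summary -> nodes [0, 3, 4, 7, 6, 9, 8, 10, 12]; box-tests=9; leaf-entries=2; first=P6

== RESULT ==
2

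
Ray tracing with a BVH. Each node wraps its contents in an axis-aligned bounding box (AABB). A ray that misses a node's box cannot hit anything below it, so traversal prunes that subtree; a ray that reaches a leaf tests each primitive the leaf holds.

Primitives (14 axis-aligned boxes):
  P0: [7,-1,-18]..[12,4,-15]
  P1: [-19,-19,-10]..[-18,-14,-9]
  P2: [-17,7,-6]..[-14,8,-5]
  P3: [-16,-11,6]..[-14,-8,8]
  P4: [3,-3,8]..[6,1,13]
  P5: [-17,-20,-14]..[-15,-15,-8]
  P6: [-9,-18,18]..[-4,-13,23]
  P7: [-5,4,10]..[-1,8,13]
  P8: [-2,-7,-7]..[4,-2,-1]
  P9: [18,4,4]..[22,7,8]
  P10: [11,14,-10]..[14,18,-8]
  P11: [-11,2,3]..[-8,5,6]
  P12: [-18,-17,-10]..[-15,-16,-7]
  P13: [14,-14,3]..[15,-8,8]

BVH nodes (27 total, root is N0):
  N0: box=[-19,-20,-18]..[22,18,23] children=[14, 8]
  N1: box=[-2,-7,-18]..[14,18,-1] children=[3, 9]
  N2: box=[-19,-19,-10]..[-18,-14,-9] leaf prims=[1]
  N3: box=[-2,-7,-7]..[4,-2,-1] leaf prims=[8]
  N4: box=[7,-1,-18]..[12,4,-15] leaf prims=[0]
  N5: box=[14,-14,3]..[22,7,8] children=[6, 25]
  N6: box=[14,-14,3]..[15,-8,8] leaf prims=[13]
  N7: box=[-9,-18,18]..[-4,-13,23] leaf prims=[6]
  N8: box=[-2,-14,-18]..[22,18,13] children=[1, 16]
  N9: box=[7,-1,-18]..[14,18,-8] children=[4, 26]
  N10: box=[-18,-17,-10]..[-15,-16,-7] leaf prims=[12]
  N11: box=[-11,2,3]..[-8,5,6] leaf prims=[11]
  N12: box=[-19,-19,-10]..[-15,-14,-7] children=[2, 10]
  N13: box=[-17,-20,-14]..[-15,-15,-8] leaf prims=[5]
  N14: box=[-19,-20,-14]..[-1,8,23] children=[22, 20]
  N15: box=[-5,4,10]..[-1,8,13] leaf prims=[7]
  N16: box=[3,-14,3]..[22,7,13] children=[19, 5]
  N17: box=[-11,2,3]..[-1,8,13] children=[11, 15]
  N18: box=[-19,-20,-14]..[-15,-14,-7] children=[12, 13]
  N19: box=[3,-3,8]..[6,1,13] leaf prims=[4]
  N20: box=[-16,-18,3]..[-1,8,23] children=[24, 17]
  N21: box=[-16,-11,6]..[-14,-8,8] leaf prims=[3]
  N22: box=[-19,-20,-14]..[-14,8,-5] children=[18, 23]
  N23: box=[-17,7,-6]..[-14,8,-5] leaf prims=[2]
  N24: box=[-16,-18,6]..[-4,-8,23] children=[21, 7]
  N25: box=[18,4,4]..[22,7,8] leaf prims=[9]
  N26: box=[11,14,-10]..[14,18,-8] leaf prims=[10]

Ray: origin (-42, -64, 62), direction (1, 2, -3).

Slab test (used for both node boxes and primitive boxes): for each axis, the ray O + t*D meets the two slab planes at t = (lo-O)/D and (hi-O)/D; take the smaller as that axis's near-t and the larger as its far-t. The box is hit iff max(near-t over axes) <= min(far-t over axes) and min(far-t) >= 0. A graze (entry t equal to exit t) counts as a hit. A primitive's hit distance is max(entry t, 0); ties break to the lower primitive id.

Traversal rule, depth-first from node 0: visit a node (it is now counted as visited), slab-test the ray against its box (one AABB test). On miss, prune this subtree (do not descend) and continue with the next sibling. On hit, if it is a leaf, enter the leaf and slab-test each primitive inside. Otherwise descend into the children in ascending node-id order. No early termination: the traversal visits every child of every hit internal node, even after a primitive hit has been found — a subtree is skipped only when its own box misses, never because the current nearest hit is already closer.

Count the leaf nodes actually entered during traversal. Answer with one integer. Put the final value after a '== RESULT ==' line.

Trace the traversal:
N0 x:[23,64] y:[22,41] z:[13,80/3] -> hit [23,80/3], descend [8, 14]
  N8 x:[40,64] y:[25,41] z:[49/3,80/3] -> miss, prune
  N14 x:[23,41] y:[22,36] z:[13,76/3] -> hit [23,76/3], descend [20, 22]
    N20 x:[26,41] y:[23,36] z:[13,59/3] -> miss, prune
    N22 x:[23,28] y:[22,36] z:[67/3,76/3] -> hit [23,76/3], descend [18, 23]
      N18 x:[23,27] y:[22,25] z:[23,76/3] -> hit [23,25], descend [12, 13]
        N12 x:[23,27] y:[45/2,25] z:[23,24] -> hit [23,24], descend [2, 10]
          N2 x:[23,24] y:[45/2,25] z:[71/3,24] -> hit [71/3,24] leaf, test {P1@t=71/3}
          N10 x:[24,27] y:[47/2,24] z:[23,24] -> hit [24,24] leaf, test {P12@t=24}
        N13 x:[25,27] y:[22,49/2] z:[70/3,76/3] -> miss, prune
      N23 x:[25,28] y:[71/2,36] z:[67/3,68/3] -> miss, prune

order=[0, 8, 14, 20, 22, 18, 12, 2, 10, 13, 23]  |boxes|=11  |leaves|=2  hit=P1

== RESULT ==
2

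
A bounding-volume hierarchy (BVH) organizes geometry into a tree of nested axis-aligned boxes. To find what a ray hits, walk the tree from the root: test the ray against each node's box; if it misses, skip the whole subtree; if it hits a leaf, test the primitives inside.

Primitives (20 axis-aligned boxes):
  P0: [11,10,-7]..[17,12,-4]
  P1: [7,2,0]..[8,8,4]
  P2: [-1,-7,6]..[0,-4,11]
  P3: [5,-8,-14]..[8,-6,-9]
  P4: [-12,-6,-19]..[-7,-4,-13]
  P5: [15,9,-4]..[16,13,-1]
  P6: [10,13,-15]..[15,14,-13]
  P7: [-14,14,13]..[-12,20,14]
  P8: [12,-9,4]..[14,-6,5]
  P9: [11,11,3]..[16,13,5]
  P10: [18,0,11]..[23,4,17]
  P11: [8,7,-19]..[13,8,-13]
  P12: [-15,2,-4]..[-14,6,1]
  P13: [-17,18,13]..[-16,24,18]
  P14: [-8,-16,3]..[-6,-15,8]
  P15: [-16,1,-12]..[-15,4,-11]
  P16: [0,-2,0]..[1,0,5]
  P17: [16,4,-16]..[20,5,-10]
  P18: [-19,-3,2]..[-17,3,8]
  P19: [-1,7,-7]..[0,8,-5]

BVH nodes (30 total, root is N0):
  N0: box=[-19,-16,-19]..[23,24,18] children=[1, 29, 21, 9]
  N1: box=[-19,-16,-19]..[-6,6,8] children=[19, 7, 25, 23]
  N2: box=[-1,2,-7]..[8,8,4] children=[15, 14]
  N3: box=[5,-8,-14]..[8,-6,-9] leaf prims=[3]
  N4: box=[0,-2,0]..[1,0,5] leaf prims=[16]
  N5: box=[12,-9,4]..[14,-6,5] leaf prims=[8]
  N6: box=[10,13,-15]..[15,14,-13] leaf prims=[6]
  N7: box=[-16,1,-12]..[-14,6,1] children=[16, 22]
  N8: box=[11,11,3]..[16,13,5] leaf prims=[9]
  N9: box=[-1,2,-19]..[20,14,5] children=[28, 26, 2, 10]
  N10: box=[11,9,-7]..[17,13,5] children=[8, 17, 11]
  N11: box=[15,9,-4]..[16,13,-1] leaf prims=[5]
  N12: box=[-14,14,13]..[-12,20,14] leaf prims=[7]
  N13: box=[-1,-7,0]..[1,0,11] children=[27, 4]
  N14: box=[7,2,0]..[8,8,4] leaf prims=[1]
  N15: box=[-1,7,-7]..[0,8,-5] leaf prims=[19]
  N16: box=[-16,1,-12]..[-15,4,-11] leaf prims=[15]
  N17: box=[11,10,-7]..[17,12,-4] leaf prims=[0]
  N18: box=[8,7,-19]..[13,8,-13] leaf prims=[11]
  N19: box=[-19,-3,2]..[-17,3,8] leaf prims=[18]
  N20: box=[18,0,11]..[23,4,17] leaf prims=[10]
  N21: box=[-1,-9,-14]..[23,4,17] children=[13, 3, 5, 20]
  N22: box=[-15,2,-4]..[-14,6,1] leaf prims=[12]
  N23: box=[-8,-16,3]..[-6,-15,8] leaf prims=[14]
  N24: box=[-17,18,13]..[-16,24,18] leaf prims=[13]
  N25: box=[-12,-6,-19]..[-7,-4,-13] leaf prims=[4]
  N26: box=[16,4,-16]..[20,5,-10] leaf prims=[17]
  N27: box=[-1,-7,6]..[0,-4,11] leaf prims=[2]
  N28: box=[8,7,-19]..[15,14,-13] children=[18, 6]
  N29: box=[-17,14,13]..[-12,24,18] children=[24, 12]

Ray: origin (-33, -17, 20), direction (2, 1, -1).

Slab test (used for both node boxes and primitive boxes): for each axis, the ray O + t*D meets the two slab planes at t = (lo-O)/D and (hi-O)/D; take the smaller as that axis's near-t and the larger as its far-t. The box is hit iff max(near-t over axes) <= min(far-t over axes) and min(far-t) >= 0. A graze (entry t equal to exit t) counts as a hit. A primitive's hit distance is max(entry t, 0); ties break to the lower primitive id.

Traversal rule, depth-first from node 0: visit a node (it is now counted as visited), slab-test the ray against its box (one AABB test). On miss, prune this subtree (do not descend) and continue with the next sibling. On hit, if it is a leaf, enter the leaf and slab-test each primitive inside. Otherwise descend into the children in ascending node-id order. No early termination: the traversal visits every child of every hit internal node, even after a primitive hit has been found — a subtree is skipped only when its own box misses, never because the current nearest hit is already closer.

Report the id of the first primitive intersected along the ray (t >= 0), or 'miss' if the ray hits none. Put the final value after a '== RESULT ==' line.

Walk:
N0 x:[7,28] y:[1,41] z:[2,39] -> hit [7,28], descend [1, 9, 21, 29]
  N1 x:[7,27/2] y:[1,23] z:[12,39] -> hit [12,27/2], descend [7, 19, 23, 25]
    N7 x:[17/2,19/2] y:[18,23] z:[19,32] -> miss, prune
    N19 x:[7,8] y:[14,20] z:[12,18] -> miss, prune
    N23 x:[25/2,27/2] y:[1,2] z:[12,17] -> miss, prune
    N25 x:[21/2,13] y:[11,13] z:[33,39] -> miss, prune
  N9 x:[16,53/2] y:[19,31] z:[15,39] -> hit [19,53/2], descend [2, 10, 26, 28]
    N2 x:[16,41/2] y:[19,25] z:[16,27] -> hit [19,41/2], descend [14, 15]
      N14 x:[20,41/2] y:[19,25] z:[16,20] -> hit [20,20] leaf, test {P1@t=20}
      N15 x:[16,33/2] y:[24,25] z:[25,27] -> miss, prune
    N10 x:[22,25] y:[26,30] z:[15,27] -> miss, prune
    N26 x:[49/2,53/2] y:[21,22] z:[30,36] -> miss, prune
    N28 x:[41/2,24] y:[24,31] z:[33,39] -> miss, prune
  N21 x:[16,28] y:[8,21] z:[3,34] -> hit [16,21], descend [3, 5, 13, 20]
    N3 x:[19,41/2] y:[9,11] z:[29,34] -> miss, prune
    N5 x:[45/2,47/2] y:[8,11] z:[15,16] -> miss, prune
    N13 x:[16,17] y:[10,17] z:[9,20] -> hit [16,17], descend [4, 27]
      N4 x:[33/2,17] y:[15,17] z:[15,20] -> hit [33/2,17] leaf, test {P16@t=33/2}
      N27 x:[16,33/2] y:[10,13] z:[9,14] -> miss, prune
    N20 x:[51/2,28] y:[17,21] z:[3,9] -> miss, prune
  N29 x:[8,21/2] y:[31,41] z:[2,7] -> miss, prune

Visited [0, 1, 7, 19, 23, 25, 9, 2, 14, 15, 10, 26, 28, 21, 3, 5, 13, 4, 27, 20, 29]. Tests: 21 box, 2 leaf. Nearest: P16.

== RESULT ==
16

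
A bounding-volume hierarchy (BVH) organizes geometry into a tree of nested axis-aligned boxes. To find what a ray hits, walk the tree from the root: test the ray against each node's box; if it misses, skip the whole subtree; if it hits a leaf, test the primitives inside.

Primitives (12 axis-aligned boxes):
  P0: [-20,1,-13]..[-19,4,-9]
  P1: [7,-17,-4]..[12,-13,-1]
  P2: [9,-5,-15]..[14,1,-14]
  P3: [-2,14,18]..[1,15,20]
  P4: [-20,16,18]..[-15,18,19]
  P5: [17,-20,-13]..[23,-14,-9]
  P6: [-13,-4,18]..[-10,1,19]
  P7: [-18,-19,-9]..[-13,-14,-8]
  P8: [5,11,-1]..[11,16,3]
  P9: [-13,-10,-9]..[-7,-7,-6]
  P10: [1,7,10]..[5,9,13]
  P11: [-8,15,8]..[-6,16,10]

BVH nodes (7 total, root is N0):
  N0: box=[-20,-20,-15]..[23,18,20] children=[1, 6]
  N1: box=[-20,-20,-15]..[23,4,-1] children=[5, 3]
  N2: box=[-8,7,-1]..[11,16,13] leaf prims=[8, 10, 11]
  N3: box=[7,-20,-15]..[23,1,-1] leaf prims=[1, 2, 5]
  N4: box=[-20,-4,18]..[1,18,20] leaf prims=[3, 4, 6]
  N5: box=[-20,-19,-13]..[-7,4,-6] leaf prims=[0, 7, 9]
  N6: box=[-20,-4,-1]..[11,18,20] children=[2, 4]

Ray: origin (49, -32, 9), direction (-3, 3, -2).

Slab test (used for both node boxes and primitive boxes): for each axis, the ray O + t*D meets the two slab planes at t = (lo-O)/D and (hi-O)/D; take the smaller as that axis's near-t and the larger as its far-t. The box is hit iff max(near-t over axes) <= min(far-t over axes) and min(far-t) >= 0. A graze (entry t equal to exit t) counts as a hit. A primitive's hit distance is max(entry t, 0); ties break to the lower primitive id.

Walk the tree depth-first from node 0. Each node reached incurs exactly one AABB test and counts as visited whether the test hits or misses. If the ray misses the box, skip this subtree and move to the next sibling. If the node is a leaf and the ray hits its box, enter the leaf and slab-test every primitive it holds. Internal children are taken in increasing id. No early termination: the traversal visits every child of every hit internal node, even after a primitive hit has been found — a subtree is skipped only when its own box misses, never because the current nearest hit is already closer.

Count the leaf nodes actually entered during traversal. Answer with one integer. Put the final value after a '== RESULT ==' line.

Trace the traversal:
N0 x:[26/3,23] y:[4,50/3] z:[-11/2,12] -> hit [26/3,12], descend [1, 6]
  N1 x:[26/3,23] y:[4,12] z:[5,12] -> hit [26/3,12], descend [3, 5]
    N3 x:[26/3,14] y:[4,11] z:[5,12] -> hit [26/3,11] leaf, test {P1(miss), P2(miss), P5(miss)}
    N5 x:[56/3,23] y:[13/3,12] z:[15/2,11] -> miss, prune
  N6 x:[38/3,23] y:[28/3,50/3] z:[-11/2,5] -> miss, prune

Summary -> nodes [0, 1, 3, 5, 6]; box-tests=5; leaf-entries=1; first=miss

== RESULT ==
1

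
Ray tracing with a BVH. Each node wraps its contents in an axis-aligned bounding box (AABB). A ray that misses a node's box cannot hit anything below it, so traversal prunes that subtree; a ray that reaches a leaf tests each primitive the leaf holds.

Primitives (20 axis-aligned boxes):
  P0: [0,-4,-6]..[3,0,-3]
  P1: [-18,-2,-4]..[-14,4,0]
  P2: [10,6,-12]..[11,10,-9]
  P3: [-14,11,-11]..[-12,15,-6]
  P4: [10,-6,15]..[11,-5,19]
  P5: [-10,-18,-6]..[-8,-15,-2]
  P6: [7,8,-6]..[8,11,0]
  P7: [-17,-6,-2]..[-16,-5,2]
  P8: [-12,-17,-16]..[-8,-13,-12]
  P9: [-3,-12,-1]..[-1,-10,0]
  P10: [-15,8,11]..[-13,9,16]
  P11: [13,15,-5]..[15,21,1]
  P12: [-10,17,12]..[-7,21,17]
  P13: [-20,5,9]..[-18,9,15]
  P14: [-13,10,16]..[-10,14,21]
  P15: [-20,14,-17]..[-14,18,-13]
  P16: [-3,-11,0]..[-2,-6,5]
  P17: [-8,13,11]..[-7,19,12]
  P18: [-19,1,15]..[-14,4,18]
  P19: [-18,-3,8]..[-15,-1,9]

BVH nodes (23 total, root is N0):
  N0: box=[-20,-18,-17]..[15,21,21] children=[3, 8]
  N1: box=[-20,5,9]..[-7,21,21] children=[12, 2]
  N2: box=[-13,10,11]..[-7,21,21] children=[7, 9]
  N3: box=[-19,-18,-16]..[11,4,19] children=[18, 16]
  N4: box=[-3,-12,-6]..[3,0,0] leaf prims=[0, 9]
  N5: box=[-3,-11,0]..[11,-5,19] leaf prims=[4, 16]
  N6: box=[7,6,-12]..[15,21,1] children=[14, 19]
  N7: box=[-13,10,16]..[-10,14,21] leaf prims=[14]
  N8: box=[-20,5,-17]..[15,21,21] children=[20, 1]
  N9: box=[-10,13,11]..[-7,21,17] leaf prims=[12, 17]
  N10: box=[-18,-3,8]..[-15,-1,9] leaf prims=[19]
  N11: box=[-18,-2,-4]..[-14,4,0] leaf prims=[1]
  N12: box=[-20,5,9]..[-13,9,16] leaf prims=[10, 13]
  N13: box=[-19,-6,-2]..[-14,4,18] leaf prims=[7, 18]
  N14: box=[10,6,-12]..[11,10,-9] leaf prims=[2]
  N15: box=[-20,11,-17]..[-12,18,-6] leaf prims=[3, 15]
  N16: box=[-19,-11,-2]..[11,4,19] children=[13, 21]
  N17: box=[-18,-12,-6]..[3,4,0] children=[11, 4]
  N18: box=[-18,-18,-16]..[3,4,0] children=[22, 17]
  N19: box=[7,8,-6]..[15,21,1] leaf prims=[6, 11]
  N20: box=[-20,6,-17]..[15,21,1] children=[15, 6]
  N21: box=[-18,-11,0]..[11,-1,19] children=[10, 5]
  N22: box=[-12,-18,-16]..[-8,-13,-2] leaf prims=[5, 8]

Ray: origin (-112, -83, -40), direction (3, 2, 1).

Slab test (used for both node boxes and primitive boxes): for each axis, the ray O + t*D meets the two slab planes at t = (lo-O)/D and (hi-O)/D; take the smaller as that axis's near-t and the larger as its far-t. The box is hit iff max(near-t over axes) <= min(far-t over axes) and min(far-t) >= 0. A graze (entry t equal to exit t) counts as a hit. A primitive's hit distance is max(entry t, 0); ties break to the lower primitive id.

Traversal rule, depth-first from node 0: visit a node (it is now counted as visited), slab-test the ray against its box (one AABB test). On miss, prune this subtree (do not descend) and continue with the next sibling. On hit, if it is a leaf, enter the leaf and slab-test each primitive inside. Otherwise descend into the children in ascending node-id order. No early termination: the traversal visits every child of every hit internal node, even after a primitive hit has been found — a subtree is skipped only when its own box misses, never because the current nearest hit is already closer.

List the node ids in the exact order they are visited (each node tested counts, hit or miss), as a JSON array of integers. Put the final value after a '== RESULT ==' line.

Trace the traversal:
N0 x:[92/3,127/3] y:[65/2,52] z:[23,61] -> hit [65/2,127/3], descend [3, 8]
  N3 x:[31,41] y:[65/2,87/2] z:[24,59] -> hit [65/2,41], descend [16, 18]
    N16 x:[31,41] y:[36,87/2] z:[38,59] -> hit [38,41], descend [13, 21]
      N13 x:[31,98/3] y:[77/2,87/2] z:[38,58] -> miss, prune
      N21 x:[94/3,41] y:[36,41] z:[40,59] -> hit [40,41], descend [5, 10]
        N5 x:[109/3,41] y:[36,39] z:[40,59] -> miss, prune
        N10 x:[94/3,97/3] y:[40,41] z:[48,49] -> miss, prune
    N18 x:[94/3,115/3] y:[65/2,87/2] z:[24,40] -> hit [65/2,115/3], descend [17, 22]
      N17 x:[94/3,115/3] y:[71/2,87/2] z:[34,40] -> hit [71/2,115/3], descend [4, 11]
        N4 x:[109/3,115/3] y:[71/2,83/2] z:[34,40] -> hit [109/3,115/3] leaf, test {P0(miss), P9(miss)}
        N11 x:[94/3,98/3] y:[81/2,87/2] z:[36,40] -> miss, prune
      N22 x:[100/3,104/3] y:[65/2,35] z:[24,38] -> hit [100/3,104/3] leaf, test {P5@t=34, P8(miss)}
  N8 x:[92/3,127/3] y:[44,52] z:[23,61] -> miss, prune

Visited [0, 3, 16, 13, 21, 5, 10, 18, 17, 4, 11, 22, 8]. Tests: 13 box, 2 leaf. Nearest: P5.

== RESULT ==
[0, 3, 16, 13, 21, 5, 10, 18, 17, 4, 11, 22, 8]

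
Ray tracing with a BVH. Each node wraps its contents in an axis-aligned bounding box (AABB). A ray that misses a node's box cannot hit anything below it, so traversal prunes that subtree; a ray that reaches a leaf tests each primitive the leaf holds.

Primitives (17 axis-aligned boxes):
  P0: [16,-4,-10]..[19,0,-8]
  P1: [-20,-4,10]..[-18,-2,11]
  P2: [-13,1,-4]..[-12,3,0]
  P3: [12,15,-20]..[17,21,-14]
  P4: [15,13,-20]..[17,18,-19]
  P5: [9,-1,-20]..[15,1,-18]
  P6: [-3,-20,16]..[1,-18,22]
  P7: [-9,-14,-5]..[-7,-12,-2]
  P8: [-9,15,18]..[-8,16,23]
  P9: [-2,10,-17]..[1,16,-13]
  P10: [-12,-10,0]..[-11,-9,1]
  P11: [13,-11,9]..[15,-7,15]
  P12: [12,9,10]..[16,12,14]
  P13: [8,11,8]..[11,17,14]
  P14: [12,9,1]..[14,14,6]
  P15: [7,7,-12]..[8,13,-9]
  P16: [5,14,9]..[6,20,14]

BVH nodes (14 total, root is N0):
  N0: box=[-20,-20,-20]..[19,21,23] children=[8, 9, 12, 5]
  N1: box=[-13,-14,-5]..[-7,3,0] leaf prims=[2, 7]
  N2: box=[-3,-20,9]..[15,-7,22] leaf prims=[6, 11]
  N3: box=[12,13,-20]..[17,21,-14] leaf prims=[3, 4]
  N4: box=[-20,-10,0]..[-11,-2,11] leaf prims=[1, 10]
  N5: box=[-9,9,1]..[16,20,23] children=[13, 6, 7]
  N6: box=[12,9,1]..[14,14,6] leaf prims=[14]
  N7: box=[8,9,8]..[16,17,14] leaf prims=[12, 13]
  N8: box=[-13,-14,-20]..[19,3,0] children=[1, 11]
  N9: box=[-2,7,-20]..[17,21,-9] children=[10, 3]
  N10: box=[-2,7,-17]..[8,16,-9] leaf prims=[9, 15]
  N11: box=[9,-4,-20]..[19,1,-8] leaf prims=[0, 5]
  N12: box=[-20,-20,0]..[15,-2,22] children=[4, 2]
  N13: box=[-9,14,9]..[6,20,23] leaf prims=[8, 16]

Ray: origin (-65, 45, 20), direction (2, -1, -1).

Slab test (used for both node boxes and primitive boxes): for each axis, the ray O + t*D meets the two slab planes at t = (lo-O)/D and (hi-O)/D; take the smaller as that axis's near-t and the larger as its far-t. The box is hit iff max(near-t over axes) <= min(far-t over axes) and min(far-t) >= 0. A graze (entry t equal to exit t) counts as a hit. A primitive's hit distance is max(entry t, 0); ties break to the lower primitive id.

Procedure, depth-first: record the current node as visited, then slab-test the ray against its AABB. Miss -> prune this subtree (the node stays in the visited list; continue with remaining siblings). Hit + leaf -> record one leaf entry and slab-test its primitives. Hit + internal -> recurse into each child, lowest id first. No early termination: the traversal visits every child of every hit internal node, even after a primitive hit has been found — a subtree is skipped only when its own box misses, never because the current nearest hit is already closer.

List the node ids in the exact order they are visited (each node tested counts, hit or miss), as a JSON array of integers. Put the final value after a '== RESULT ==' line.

Traverse from the root:
N0 x:[45/2,42] y:[24,65] z:[-3,40] -> hit [24,40], descend [5, 8, 9, 12]
  N5 x:[28,81/2] y:[25,36] z:[-3,19] -> miss, prune
  N8 x:[26,42] y:[42,59] z:[20,40] -> miss, prune
  N9 x:[63/2,41] y:[24,38] z:[29,40] -> hit [63/2,38], descend [3, 10]
    N3 x:[77/2,41] y:[24,32] z:[34,40] -> miss, prune
    N10 x:[63/2,73/2] y:[29,38] z:[29,37] -> hit [63/2,73/2] leaf, test {P9@t=33, P15(miss)}
  N12 x:[45/2,40] y:[47,65] z:[-2,20] -> miss, prune

Visited [0, 5, 8, 9, 3, 10, 12]. Tests: 7 box, 1 leaf. Nearest: P9.

== RESULT ==
[0, 5, 8, 9, 3, 10, 12]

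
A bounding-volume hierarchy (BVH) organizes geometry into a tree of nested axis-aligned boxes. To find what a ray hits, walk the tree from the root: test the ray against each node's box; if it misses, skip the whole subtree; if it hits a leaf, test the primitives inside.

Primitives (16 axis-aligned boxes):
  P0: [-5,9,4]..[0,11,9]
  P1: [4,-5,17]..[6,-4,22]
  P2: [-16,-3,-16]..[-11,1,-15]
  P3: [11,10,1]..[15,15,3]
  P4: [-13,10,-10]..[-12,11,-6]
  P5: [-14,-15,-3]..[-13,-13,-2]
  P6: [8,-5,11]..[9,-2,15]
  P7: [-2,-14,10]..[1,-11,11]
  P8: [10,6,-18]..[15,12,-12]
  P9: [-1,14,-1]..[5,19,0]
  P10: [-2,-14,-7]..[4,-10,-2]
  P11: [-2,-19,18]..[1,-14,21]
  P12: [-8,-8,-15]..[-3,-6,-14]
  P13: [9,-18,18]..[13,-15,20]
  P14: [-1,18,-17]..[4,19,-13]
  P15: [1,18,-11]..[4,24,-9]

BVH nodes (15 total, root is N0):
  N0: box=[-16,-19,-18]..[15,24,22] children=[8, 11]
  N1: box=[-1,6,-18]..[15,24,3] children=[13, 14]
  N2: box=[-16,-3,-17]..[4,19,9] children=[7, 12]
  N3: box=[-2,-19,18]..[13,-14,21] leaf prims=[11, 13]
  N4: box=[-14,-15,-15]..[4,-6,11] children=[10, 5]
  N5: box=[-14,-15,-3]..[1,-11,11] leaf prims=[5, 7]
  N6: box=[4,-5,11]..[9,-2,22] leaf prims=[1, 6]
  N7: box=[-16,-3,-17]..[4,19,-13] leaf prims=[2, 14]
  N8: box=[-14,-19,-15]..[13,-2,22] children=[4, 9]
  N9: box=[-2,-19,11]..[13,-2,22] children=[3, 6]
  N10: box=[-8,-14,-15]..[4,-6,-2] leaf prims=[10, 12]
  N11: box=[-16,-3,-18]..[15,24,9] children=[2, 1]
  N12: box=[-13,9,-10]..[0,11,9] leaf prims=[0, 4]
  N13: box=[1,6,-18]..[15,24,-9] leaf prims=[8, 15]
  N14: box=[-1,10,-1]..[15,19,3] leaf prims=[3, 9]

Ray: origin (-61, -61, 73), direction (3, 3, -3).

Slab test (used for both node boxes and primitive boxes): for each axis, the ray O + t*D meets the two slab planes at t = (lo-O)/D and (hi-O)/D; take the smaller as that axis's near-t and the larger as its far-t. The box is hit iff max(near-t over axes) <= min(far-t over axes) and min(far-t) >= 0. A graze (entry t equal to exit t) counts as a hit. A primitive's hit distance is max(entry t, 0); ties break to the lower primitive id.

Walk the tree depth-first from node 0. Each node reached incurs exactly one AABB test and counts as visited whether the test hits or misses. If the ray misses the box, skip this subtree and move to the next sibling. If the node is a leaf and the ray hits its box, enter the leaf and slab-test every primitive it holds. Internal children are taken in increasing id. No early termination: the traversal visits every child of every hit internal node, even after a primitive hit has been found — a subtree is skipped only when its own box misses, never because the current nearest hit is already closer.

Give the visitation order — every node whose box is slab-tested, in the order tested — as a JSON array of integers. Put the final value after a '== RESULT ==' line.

Traverse from the root:
N0 x:[15,76/3] y:[14,85/3] z:[17,91/3] -> hit [17,76/3], descend [8, 11]
  N8 x:[47/3,74/3] y:[14,59/3] z:[17,88/3] -> hit [17,59/3], descend [4, 9]
    N4 x:[47/3,65/3] y:[46/3,55/3] z:[62/3,88/3] -> miss, prune
    N9 x:[59/3,74/3] y:[14,59/3] z:[17,62/3] -> hit [59/3,59/3], descend [3, 6]
      N3 x:[59/3,74/3] y:[14,47/3] z:[52/3,55/3] -> miss, prune
      N6 x:[65/3,70/3] y:[56/3,59/3] z:[17,62/3] -> miss, prune
  N11 x:[15,76/3] y:[58/3,85/3] z:[64/3,91/3] -> hit [64/3,76/3], descend [1, 2]
    N1 x:[20,76/3] y:[67/3,85/3] z:[70/3,91/3] -> hit [70/3,76/3], descend [13, 14]
      N13 x:[62/3,76/3] y:[67/3,85/3] z:[82/3,91/3] -> miss, prune
      N14 x:[20,76/3] y:[71/3,80/3] z:[70/3,74/3] -> hit [71/3,74/3] leaf, test {P3@t=24, P9(miss)}
    N2 x:[15,65/3] y:[58/3,80/3] z:[64/3,30] -> hit [64/3,65/3], descend [7, 12]
      N7 x:[15,65/3] y:[58/3,80/3] z:[86/3,30] -> miss, prune
      N12 x:[16,61/3] y:[70/3,24] z:[64/3,83/3] -> miss, prune

Summary -> nodes [0, 8, 4, 9, 3, 6, 11, 1, 13, 14, 2, 7, 12]; box-tests=13; leaf-entries=1; first=P3

== RESULT ==
[0, 8, 4, 9, 3, 6, 11, 1, 13, 14, 2, 7, 12]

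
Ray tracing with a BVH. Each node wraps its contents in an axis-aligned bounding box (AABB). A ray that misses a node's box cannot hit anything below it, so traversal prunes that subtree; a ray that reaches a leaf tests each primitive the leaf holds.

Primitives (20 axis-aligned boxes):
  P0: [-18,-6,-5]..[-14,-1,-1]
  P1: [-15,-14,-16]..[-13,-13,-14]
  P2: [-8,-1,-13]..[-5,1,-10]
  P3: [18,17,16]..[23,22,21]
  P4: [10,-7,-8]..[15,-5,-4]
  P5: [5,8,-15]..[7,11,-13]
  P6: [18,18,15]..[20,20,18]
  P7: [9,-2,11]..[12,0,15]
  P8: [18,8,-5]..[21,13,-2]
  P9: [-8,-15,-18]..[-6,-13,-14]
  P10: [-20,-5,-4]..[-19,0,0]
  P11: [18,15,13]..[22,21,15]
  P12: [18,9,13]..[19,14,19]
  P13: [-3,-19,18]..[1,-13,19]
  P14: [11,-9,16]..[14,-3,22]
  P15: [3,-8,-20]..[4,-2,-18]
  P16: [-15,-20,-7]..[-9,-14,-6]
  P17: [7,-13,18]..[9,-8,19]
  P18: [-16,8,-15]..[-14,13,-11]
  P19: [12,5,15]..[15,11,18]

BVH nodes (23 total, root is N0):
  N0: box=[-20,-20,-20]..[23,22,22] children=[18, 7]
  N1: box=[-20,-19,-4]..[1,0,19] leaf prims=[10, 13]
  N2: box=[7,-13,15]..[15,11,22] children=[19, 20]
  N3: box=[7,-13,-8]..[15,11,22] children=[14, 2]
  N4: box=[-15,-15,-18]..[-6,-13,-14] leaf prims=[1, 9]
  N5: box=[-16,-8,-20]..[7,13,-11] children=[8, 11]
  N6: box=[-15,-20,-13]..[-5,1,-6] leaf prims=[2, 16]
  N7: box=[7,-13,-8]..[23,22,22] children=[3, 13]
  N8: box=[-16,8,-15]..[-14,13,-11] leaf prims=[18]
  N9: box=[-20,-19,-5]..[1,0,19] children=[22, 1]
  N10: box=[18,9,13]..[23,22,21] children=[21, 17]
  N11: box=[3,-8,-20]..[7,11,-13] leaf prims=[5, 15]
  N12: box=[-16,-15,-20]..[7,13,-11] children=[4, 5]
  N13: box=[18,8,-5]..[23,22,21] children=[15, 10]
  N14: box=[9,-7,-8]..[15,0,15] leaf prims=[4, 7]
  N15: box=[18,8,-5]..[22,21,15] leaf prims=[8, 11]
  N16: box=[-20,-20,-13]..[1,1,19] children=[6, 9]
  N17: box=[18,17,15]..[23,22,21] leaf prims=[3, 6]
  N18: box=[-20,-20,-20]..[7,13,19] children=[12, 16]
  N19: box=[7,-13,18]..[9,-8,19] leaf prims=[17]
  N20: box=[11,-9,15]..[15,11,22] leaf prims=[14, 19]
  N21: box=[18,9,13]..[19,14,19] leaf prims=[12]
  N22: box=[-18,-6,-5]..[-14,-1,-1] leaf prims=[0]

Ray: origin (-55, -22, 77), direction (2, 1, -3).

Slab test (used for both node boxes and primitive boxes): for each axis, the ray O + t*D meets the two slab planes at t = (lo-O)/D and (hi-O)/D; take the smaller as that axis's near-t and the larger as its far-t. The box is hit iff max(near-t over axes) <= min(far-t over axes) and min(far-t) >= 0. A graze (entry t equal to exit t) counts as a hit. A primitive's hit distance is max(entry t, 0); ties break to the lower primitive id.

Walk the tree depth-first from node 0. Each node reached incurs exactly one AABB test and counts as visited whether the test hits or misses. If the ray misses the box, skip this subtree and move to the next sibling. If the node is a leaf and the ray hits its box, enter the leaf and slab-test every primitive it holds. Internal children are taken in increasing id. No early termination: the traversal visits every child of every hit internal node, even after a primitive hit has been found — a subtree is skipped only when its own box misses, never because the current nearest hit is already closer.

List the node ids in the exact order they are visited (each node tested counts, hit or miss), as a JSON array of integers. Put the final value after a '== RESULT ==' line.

Traverse from the root:
N0 x:[35/2,39] y:[2,44] z:[55/3,97/3] -> hit [55/3,97/3], descend [7, 18]
  N7 x:[31,39] y:[9,44] z:[55/3,85/3] -> miss, prune
  N18 x:[35/2,31] y:[2,35] z:[58/3,97/3] -> hit [58/3,31], descend [12, 16]
    N12 x:[39/2,31] y:[7,35] z:[88/3,97/3] -> hit [88/3,31], descend [4, 5]
      N4 x:[20,49/2] y:[7,9] z:[91/3,95/3] -> miss, prune
      N5 x:[39/2,31] y:[14,35] z:[88/3,97/3] -> hit [88/3,31], descend [8, 11]
        N8 x:[39/2,41/2] y:[30,35] z:[88/3,92/3] -> miss, prune
        N11 x:[29,31] y:[14,33] z:[30,97/3] -> hit [30,31] leaf, test {P5@t=30, P15(miss)}
    N16 x:[35/2,28] y:[2,23] z:[58/3,30] -> hit [58/3,23], descend [6, 9]
      N6 x:[20,25] y:[2,23] z:[83/3,30] -> miss, prune
      N9 x:[35/2,28] y:[3,22] z:[58/3,82/3] -> hit [58/3,22], descend [1, 22]
        N1 x:[35/2,28] y:[3,22] z:[58/3,27] -> hit [58/3,22] leaf, test {P10(miss), P13(miss)}
        N22 x:[37/2,41/2] y:[16,21] z:[26,82/3] -> miss, prune

Visited [0, 7, 18, 12, 4, 5, 8, 11, 16, 6, 9, 1, 22]. Tests: 13 box, 2 leaf. Nearest: P5.

== RESULT ==
[0, 7, 18, 12, 4, 5, 8, 11, 16, 6, 9, 1, 22]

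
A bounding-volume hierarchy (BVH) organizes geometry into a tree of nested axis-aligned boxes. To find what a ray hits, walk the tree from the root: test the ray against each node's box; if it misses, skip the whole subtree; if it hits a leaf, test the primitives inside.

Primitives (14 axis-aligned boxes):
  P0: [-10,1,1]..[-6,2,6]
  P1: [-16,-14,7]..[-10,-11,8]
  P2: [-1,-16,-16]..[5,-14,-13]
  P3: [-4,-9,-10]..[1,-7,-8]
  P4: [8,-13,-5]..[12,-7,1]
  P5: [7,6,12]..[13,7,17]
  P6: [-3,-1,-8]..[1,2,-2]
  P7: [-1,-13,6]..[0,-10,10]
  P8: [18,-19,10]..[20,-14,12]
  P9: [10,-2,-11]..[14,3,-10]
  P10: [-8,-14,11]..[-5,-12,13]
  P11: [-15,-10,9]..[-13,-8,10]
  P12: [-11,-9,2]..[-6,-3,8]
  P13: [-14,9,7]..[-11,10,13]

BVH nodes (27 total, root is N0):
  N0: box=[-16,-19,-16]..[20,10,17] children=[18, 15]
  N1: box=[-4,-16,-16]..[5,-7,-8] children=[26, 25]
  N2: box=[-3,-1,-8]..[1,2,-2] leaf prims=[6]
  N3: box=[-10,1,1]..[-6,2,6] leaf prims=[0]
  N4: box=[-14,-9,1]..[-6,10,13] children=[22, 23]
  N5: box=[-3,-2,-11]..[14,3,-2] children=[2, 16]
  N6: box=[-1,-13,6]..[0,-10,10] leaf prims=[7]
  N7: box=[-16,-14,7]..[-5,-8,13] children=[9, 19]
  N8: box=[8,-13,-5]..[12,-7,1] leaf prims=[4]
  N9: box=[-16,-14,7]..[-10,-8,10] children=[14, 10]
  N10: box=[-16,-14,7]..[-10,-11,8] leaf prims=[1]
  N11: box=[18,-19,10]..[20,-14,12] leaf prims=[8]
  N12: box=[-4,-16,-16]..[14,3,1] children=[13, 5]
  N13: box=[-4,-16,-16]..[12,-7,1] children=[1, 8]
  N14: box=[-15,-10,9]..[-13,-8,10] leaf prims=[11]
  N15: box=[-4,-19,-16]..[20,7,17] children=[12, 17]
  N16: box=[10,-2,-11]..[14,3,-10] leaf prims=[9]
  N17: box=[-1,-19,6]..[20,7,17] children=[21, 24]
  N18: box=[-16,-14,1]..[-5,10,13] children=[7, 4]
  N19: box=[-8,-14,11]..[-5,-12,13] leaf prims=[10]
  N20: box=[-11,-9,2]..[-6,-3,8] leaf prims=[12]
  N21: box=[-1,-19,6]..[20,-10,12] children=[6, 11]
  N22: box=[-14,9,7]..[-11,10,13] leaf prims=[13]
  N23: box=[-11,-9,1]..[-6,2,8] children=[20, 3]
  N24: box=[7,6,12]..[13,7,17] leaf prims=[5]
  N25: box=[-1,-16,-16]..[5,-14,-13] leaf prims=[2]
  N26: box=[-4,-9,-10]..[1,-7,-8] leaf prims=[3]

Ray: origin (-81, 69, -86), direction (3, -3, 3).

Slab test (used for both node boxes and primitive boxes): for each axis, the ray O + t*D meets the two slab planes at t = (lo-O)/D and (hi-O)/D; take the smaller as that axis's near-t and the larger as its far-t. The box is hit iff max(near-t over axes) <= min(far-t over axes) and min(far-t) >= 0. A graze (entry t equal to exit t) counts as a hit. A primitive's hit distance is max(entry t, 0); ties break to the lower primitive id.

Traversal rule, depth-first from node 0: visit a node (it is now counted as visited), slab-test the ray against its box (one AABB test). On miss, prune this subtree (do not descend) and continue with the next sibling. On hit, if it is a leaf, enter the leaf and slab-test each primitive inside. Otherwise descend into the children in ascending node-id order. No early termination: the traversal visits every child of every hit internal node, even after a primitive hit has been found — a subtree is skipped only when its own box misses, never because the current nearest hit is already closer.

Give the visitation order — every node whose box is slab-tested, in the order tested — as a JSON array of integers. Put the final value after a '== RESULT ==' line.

Traverse from the root:
N0 x:[65/3,101/3] y:[59/3,88/3] z:[70/3,103/3] -> hit [70/3,88/3], descend [15, 18]
  N15 x:[77/3,101/3] y:[62/3,88/3] z:[70/3,103/3] -> hit [77/3,88/3], descend [12, 17]
    N12 x:[77/3,95/3] y:[22,85/3] z:[70/3,29] -> hit [77/3,85/3], descend [5, 13]
      N5 x:[26,95/3] y:[22,71/3] z:[25,28] -> miss, prune
      N13 x:[77/3,31] y:[76/3,85/3] z:[70/3,29] -> hit [77/3,85/3], descend [1, 8]
        N1 x:[77/3,86/3] y:[76/3,85/3] z:[70/3,26] -> hit [77/3,26], descend [25, 26]
          N25 x:[80/3,86/3] y:[83/3,85/3] z:[70/3,73/3] -> miss, prune
          N26 x:[77/3,82/3] y:[76/3,26] z:[76/3,26] -> hit [77/3,26] leaf, test {P3@t=77/3}
        N8 x:[89/3,31] y:[76/3,82/3] z:[27,29] -> miss, prune
    N17 x:[80/3,101/3] y:[62/3,88/3] z:[92/3,103/3] -> miss, prune
  N18 x:[65/3,76/3] y:[59/3,83/3] z:[29,33] -> miss, prune

Summary -> nodes [0, 15, 12, 5, 13, 1, 25, 26, 8, 17, 18]; box-tests=11; leaf-entries=1; first=P3

== RESULT ==
[0, 15, 12, 5, 13, 1, 25, 26, 8, 17, 18]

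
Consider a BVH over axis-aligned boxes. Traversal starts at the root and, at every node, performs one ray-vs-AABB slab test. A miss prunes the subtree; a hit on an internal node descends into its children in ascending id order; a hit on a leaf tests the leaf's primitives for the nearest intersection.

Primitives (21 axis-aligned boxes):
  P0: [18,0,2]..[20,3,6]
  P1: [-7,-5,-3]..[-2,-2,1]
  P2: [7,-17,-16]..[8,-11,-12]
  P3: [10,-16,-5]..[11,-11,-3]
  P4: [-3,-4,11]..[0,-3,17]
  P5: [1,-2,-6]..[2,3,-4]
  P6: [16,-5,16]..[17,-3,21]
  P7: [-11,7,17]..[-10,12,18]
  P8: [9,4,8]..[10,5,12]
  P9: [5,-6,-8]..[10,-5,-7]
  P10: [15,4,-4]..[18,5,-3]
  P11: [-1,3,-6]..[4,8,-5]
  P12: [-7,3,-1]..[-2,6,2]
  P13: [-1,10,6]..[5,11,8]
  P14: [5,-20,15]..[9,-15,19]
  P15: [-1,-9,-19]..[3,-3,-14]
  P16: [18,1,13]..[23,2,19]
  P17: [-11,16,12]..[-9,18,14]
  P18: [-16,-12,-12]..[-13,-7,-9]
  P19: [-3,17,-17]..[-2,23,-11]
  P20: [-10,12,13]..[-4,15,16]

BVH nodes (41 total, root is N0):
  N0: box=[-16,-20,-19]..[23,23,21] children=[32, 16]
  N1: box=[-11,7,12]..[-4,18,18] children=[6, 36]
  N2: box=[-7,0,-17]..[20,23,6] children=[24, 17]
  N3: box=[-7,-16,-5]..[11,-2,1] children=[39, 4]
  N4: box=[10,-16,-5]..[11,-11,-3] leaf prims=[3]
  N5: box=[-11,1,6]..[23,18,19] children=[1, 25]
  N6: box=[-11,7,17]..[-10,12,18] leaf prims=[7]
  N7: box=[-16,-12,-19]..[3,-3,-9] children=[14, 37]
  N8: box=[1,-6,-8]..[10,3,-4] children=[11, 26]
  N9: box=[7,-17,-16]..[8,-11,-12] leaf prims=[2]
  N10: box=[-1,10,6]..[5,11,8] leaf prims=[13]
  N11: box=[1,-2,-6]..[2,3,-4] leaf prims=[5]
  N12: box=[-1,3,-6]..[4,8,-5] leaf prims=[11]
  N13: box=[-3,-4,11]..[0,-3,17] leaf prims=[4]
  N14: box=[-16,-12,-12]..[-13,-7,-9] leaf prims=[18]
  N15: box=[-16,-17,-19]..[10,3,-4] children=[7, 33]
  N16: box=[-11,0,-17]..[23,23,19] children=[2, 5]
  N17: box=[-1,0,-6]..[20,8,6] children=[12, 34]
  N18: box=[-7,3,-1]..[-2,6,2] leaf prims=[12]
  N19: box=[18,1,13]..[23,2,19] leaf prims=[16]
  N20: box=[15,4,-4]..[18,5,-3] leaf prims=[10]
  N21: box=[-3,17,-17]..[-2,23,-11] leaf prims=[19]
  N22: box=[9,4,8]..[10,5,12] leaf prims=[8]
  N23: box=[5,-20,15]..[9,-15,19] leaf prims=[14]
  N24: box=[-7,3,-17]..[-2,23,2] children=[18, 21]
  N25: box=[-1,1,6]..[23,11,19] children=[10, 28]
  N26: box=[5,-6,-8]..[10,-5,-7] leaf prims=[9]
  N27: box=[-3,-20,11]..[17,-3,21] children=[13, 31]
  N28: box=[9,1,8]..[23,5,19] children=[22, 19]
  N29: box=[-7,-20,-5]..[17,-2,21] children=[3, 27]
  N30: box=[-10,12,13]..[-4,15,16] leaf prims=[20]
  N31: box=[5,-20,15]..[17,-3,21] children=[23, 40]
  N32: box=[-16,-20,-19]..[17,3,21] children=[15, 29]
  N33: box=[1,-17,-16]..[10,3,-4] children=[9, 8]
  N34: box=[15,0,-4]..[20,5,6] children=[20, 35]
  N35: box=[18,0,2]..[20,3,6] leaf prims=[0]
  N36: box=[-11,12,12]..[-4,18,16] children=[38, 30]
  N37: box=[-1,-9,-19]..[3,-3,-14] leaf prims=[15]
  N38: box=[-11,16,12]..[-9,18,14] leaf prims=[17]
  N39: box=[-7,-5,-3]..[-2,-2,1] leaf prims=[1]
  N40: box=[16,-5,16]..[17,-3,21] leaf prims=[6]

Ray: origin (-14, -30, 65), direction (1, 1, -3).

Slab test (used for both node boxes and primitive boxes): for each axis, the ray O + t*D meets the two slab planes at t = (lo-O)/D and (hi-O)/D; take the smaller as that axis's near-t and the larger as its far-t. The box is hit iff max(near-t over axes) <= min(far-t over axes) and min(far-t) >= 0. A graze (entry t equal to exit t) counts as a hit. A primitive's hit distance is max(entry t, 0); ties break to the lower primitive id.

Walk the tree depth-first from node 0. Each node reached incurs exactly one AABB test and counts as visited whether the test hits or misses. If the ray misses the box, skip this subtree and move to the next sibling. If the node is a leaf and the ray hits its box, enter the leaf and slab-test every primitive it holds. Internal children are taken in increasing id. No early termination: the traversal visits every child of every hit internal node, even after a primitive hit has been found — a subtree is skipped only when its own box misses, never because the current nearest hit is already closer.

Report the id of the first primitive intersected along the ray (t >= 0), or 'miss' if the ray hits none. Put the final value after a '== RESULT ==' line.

Traverse from the root:
N0 x:[-2,37] y:[10,53] z:[44/3,28] -> hit [44/3,28], descend [16, 32]
  N16 x:[3,37] y:[30,53] z:[46/3,82/3] -> miss, prune
  N32 x:[-2,31] y:[10,33] z:[44/3,28] -> hit [44/3,28], descend [15, 29]
    N15 x:[-2,24] y:[13,33] z:[23,28] -> hit [23,24], descend [7, 33]
      N7 x:[-2,17] y:[18,27] z:[74/3,28] -> miss, prune
      N33 x:[15,24] y:[13,33] z:[23,27] -> hit [23,24], descend [8, 9]
        N8 x:[15,24] y:[24,33] z:[23,73/3] -> hit [24,24], descend [11, 26]
          N11 x:[15,16] y:[28,33] z:[23,71/3] -> miss, prune
          N26 x:[19,24] y:[24,25] z:[24,73/3] -> hit [24,24] leaf, test {P9@t=24}
        N9 x:[21,22] y:[13,19] z:[77/3,27] -> miss, prune
    N29 x:[7,31] y:[10,28] z:[44/3,70/3] -> hit [44/3,70/3], descend [3, 27]
      N3 x:[7,25] y:[14,28] z:[64/3,70/3] -> hit [64/3,70/3], descend [4, 39]
        N4 x:[24,25] y:[14,19] z:[68/3,70/3] -> miss, prune
        N39 x:[7,12] y:[25,28] z:[64/3,68/3] -> miss, prune
      N27 x:[11,31] y:[10,27] z:[44/3,18] -> hit [44/3,18], descend [13, 31]
        N13 x:[11,14] y:[26,27] z:[16,18] -> miss, prune
        N31 x:[19,31] y:[10,27] z:[44/3,50/3] -> miss, prune

Visited [0, 16, 32, 15, 7, 33, 8, 11, 26, 9, 29, 3, 4, 39, 27, 13, 31]. Tests: 17 box, 1 leaf. Nearest: P9.

== RESULT ==
9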